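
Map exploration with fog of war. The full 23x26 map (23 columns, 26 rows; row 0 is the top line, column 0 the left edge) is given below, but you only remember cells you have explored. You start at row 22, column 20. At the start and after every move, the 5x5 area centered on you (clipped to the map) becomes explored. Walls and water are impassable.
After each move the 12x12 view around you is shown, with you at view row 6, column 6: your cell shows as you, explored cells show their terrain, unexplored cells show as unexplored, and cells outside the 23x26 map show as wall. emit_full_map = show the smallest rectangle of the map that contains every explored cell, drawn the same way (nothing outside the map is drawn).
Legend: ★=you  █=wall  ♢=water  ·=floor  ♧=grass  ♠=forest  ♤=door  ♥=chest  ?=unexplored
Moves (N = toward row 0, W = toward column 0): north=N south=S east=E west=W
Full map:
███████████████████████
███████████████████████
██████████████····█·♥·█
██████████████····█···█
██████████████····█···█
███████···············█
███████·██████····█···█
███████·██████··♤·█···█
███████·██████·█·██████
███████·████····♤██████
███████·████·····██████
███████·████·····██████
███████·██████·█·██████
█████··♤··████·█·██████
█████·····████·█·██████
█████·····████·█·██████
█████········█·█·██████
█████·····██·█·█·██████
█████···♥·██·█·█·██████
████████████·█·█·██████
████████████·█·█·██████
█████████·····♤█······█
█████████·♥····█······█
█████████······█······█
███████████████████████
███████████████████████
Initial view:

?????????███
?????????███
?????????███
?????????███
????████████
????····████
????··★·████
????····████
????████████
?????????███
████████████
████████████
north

?????????███
?????????███
?????????███
?????????███
????████████
????████████
????··★·████
????····████
????····████
????████████
?????????███
████████████

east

????????████
????????████
????????████
????????████
???█████████
???█████████
???···★█████
???····█████
???····█████
???█████████
????????████
████████████

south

????????████
????????████
????????████
???█████████
???█████████
???····█████
???···★█████
???····█████
???█████████
????????████
████████████
████████████

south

????????████
????????████
???█████████
???█████████
???····█████
???····█████
???···★█████
???█████████
????████████
████████████
████████████
████████████

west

?????????███
?????????███
????████████
????████████
????····████
????····████
????··★·████
????████████
????████████
████████████
████████████
████████████

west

??????????██
??????????██
?????███████
?????███████
????·····███
????·····███
????··★··███
????████████
????████████
████████████
████████████
████████████

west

???????????█
???????????█
??????██████
??????██████
????······██
????······██
????··★···██
????████████
????████████
████████████
████████████
████████████

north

???????????█
???????????█
???????????█
??????██████
????·███████
????······██
????··★···██
????······██
????████████
????████████
████████████
████████████

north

???????????█
???????????█
???????????█
???????????█
????·███████
????·███████
????··★···██
????······██
????······██
????████████
????████████
████████████

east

??????????██
??????????██
??????????██
??????????██
???·████████
???·████████
???···★··███
???······███
???······███
???█████████
???█████████
████████████

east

?????????███
?????????███
?????????███
?????????███
??·█████████
??·█████████
??····★·████
??······████
??······████
??██████████
??██████████
████████████

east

????????████
????????████
????????████
????????████
?·██████████
?·██████████
?·····★█████
?······█████
?······█████
?███████████
?███████████
████████████

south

????????████
????????████
????????████
?·██████████
?·██████████
?······█████
?·····★█████
?······█████
?███████████
?███████████
████████████
████████████

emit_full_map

·██████
·██████
······█
·····★█
······█
███████
███████

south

????????████
????????████
?·██████████
?·██████████
?······█████
?······█████
?·····★█████
?███████████
?███████████
████████████
████████████
████████████

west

?????????███
?????????███
??·█████████
??·█████████
??······████
??······████
??····★·████
??██████████
??██████████
████████████
████████████
████████████

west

??????????██
??????????██
???·████████
???·████████
???······███
???······███
???···★··███
???█████████
???█████████
████████████
████████████
████████████

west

???????????█
???????????█
????·███████
????·███████
????······██
????······██
????··★···██
????████████
????████████
████████████
████████████
████████████

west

????????????
????????????
?????·██████
?????·██████
????█······█
????█······█
????█·★····█
????████████
????████████
████████████
████████████
████████████

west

????????????
????????????
??????·█████
??????·█████
????♤█······
????·█······
????·█★·····
????████████
????████████
████████████
████████████
████████████

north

????????????
????????????
????????????
??????·█████
????·█·█████
????♤█······
????·█★·····
????·█······
????████████
????████████
████████████
████████████

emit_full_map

??·██████
·█·██████
♤█······█
·█★·····█
·█······█
█████████
█████████

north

????????????
????????????
????????????
????????????
????·█·█████
????·█·█████
????♤█★·····
????·█······
????·█······
????████████
????████████
████████████

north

????????????
????????????
????????????
????????????
????·█·██???
????·█·█████
????·█★█████
????♤█······
????·█······
????·█······
????████████
????████████

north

????????????
????????????
????????????
????????????
????·█·██???
????·█·██???
????·█★█████
????·█·█████
????♤█······
????·█······
????·█······
????████████

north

????????????
????????????
????????????
????????????
????·█·██???
????·█·██???
????·█★██???
????·█·█████
????·█·█████
????♤█······
????·█······
????·█······

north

????????????
????????????
????????????
????????????
????·█·██???
????·█·██???
????·█★██???
????·█·██???
????·█·█████
????·█·█████
????♤█······
????·█······

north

????????????
????????????
????????????
????????????
????·█·██???
????·█·██???
????·█★██???
????·█·██???
????·█·██???
????·█·█████
????·█·█████
????♤█······

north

????????????
????????????
????????????
????????????
????·█·██???
????·█·██???
????·█★██???
????·█·██???
????·█·██???
????·█·██???
????·█·█████
????·█·█████

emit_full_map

·█·██????
·█·██????
·█★██????
·█·██????
·█·██????
·█·██????
·█·██████
·█·██████
♤█······█
·█······█
·█······█
█████████
█████████


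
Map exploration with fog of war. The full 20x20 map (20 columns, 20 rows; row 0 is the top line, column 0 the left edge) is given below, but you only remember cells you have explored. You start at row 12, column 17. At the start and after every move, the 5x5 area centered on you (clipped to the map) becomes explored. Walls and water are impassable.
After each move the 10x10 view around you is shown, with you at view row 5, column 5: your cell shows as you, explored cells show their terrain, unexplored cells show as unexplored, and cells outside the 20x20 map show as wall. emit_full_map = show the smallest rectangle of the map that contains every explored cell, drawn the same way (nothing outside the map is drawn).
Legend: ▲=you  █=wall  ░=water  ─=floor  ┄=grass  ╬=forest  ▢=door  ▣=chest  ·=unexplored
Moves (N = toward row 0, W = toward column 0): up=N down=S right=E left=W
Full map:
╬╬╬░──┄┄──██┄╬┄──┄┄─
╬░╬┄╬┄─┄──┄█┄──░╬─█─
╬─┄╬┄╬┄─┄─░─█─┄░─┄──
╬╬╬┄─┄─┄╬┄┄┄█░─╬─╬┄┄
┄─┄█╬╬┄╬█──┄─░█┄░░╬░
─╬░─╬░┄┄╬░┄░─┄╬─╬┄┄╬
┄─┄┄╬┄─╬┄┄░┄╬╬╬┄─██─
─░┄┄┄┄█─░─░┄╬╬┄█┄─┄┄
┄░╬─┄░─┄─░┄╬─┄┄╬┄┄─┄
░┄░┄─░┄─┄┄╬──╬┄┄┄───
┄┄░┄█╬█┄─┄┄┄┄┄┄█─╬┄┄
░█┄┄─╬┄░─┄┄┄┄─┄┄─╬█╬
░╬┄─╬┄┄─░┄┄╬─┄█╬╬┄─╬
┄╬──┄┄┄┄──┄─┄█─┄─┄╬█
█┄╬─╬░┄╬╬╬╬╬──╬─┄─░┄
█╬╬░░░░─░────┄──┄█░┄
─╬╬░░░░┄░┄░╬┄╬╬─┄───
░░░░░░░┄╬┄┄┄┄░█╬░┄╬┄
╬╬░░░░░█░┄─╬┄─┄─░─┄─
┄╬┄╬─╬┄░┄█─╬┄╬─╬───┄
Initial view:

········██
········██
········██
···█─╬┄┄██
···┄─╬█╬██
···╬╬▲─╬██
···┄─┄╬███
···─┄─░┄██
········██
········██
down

········██
········██
···█─╬┄┄██
···┄─╬█╬██
···╬╬┄─╬██
···┄─▲╬███
···─┄─░┄██
···─┄█░┄██
········██
········██

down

········██
···█─╬┄┄██
···┄─╬█╬██
···╬╬┄─╬██
···┄─┄╬███
···─┄▲░┄██
···─┄█░┄██
···─┄───██
········██
········██

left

·········█
····█─╬┄┄█
····┄─╬█╬█
···█╬╬┄─╬█
···─┄─┄╬██
···╬─▲─░┄█
···──┄█░┄█
···╬─┄───█
·········█
·········█

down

····█─╬┄┄█
····┄─╬█╬█
···█╬╬┄─╬█
···─┄─┄╬██
···╬─┄─░┄█
···──▲█░┄█
···╬─┄───█
···█╬░┄╬·█
·········█
·········█

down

····┄─╬█╬█
···█╬╬┄─╬█
···─┄─┄╬██
···╬─┄─░┄█
···──┄█░┄█
···╬─▲───█
···█╬░┄╬·█
···┄─░─┄·█
·········█
██████████

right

···┄─╬█╬██
··█╬╬┄─╬██
··─┄─┄╬███
··╬─┄─░┄██
··──┄█░┄██
··╬─┄▲──██
··█╬░┄╬┄██
··┄─░─┄─██
········██
██████████

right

··┄─╬█╬███
·█╬╬┄─╬███
·─┄─┄╬████
·╬─┄─░┄███
·──┄█░┄███
·╬─┄─▲─███
·█╬░┄╬┄███
·┄─░─┄─███
·······███
██████████

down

·█╬╬┄─╬███
·─┄─┄╬████
·╬─┄─░┄███
·──┄█░┄███
·╬─┄───███
·█╬░┄▲┄███
·┄─░─┄─███
···───┄███
██████████
██████████

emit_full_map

·█─╬┄┄
·┄─╬█╬
█╬╬┄─╬
─┄─┄╬█
╬─┄─░┄
──┄█░┄
╬─┄───
█╬░┄▲┄
┄─░─┄─
··───┄

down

·─┄─┄╬████
·╬─┄─░┄███
·──┄█░┄███
·╬─┄───███
·█╬░┄╬┄███
·┄─░─▲─███
···───┄███
██████████
██████████
██████████

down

·╬─┄─░┄███
·──┄█░┄███
·╬─┄───███
·█╬░┄╬┄███
·┄─░─┄─███
···──▲┄███
██████████
██████████
██████████
██████████

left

··╬─┄─░┄██
··──┄█░┄██
··╬─┄───██
··█╬░┄╬┄██
··┄─░─┄─██
···╬─▲─┄██
██████████
██████████
██████████
██████████

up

··─┄─┄╬███
··╬─┄─░┄██
··──┄█░┄██
··╬─┄───██
··█╬░┄╬┄██
··┄─░▲┄─██
···╬───┄██
██████████
██████████
██████████

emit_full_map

·█─╬┄┄
·┄─╬█╬
█╬╬┄─╬
─┄─┄╬█
╬─┄─░┄
──┄█░┄
╬─┄───
█╬░┄╬┄
┄─░▲┄─
·╬───┄

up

··█╬╬┄─╬██
··─┄─┄╬███
··╬─┄─░┄██
··──┄█░┄██
··╬─┄───██
··█╬░▲╬┄██
··┄─░─┄─██
···╬───┄██
██████████
██████████

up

···┄─╬█╬██
··█╬╬┄─╬██
··─┄─┄╬███
··╬─┄─░┄██
··──┄█░┄██
··╬─┄▲──██
··█╬░┄╬┄██
··┄─░─┄─██
···╬───┄██
██████████

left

····┄─╬█╬█
···█╬╬┄─╬█
···─┄─┄╬██
···╬─┄─░┄█
···──┄█░┄█
···╬─▲───█
···█╬░┄╬┄█
···┄─░─┄─█
····╬───┄█
██████████

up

····█─╬┄┄█
····┄─╬█╬█
···█╬╬┄─╬█
···─┄─┄╬██
···╬─┄─░┄█
···──▲█░┄█
···╬─┄───█
···█╬░┄╬┄█
···┄─░─┄─█
····╬───┄█

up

·········█
····█─╬┄┄█
····┄─╬█╬█
···█╬╬┄─╬█
···─┄─┄╬██
···╬─▲─░┄█
···──┄█░┄█
···╬─┄───█
···█╬░┄╬┄█
···┄─░─┄─█

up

·········█
·········█
····█─╬┄┄█
···┄┄─╬█╬█
···█╬╬┄─╬█
···─┄▲┄╬██
···╬─┄─░┄█
···──┄█░┄█
···╬─┄───█
···█╬░┄╬┄█

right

········██
········██
···█─╬┄┄██
··┄┄─╬█╬██
··█╬╬┄─╬██
··─┄─▲╬███
··╬─┄─░┄██
··──┄█░┄██
··╬─┄───██
··█╬░┄╬┄██

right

·······███
·······███
··█─╬┄┄███
·┄┄─╬█╬███
·█╬╬┄─╬███
·─┄─┄▲████
·╬─┄─░┄███
·──┄█░┄███
·╬─┄───███
·█╬░┄╬┄███

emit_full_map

·█─╬┄┄
┄┄─╬█╬
█╬╬┄─╬
─┄─┄▲█
╬─┄─░┄
──┄█░┄
╬─┄───
█╬░┄╬┄
┄─░─┄─
·╬───┄

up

·······███
·······███
·······███
··█─╬┄┄███
·┄┄─╬█╬███
·█╬╬┄▲╬███
·─┄─┄╬████
·╬─┄─░┄███
·──┄█░┄███
·╬─┄───███

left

········██
········██
········██
···█─╬┄┄██
··┄┄─╬█╬██
··█╬╬▲─╬██
··─┄─┄╬███
··╬─┄─░┄██
··──┄█░┄██
··╬─┄───██

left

·········█
·········█
·········█
···┄█─╬┄┄█
···┄┄─╬█╬█
···█╬▲┄─╬█
···─┄─┄╬██
···╬─┄─░┄█
···──┄█░┄█
···╬─┄───█

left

··········
··········
··········
···┄┄█─╬┄┄
···─┄┄─╬█╬
···┄█▲╬┄─╬
···█─┄─┄╬█
···─╬─┄─░┄
····──┄█░┄
····╬─┄───

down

··········
··········
···┄┄█─╬┄┄
···─┄┄─╬█╬
···┄█╬╬┄─╬
···█─▲─┄╬█
···─╬─┄─░┄
···┄──┄█░┄
····╬─┄───
····█╬░┄╬┄

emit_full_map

┄┄█─╬┄┄
─┄┄─╬█╬
┄█╬╬┄─╬
█─▲─┄╬█
─╬─┄─░┄
┄──┄█░┄
·╬─┄───
·█╬░┄╬┄
·┄─░─┄─
··╬───┄

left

··········
··········
····┄┄█─╬┄
···┄─┄┄─╬█
···─┄█╬╬┄─
···┄█▲┄─┄╬
···──╬─┄─░
···─┄──┄█░
·····╬─┄──
·····█╬░┄╬

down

··········
····┄┄█─╬┄
···┄─┄┄─╬█
···─┄█╬╬┄─
···┄█─┄─┄╬
···──▲─┄─░
···─┄──┄█░
···┄╬╬─┄──
·····█╬░┄╬
·····┄─░─┄

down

····┄┄█─╬┄
···┄─┄┄─╬█
···─┄█╬╬┄─
···┄█─┄─┄╬
···──╬─┄─░
···─┄▲─┄█░
···┄╬╬─┄──
···┄░█╬░┄╬
·····┄─░─┄
······╬───

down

···┄─┄┄─╬█
···─┄█╬╬┄─
···┄█─┄─┄╬
···──╬─┄─░
···─┄──┄█░
···┄╬▲─┄──
···┄░█╬░┄╬
···┄─┄─░─┄
······╬───
██████████

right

··┄─┄┄─╬█╬
··─┄█╬╬┄─╬
··┄█─┄─┄╬█
··──╬─┄─░┄
··─┄──┄█░┄
··┄╬╬▲┄───
··┄░█╬░┄╬┄
··┄─┄─░─┄─
·····╬───┄
██████████

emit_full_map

·┄┄█─╬┄┄
┄─┄┄─╬█╬
─┄█╬╬┄─╬
┄█─┄─┄╬█
──╬─┄─░┄
─┄──┄█░┄
┄╬╬▲┄───
┄░█╬░┄╬┄
┄─┄─░─┄─
···╬───┄

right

·┄─┄┄─╬█╬█
·─┄█╬╬┄─╬█
·┄█─┄─┄╬██
·──╬─┄─░┄█
·─┄──┄█░┄█
·┄╬╬─▲───█
·┄░█╬░┄╬┄█
·┄─┄─░─┄─█
····╬───┄█
██████████

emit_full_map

·┄┄█─╬┄┄
┄─┄┄─╬█╬
─┄█╬╬┄─╬
┄█─┄─┄╬█
──╬─┄─░┄
─┄──┄█░┄
┄╬╬─▲───
┄░█╬░┄╬┄
┄─┄─░─┄─
···╬───┄


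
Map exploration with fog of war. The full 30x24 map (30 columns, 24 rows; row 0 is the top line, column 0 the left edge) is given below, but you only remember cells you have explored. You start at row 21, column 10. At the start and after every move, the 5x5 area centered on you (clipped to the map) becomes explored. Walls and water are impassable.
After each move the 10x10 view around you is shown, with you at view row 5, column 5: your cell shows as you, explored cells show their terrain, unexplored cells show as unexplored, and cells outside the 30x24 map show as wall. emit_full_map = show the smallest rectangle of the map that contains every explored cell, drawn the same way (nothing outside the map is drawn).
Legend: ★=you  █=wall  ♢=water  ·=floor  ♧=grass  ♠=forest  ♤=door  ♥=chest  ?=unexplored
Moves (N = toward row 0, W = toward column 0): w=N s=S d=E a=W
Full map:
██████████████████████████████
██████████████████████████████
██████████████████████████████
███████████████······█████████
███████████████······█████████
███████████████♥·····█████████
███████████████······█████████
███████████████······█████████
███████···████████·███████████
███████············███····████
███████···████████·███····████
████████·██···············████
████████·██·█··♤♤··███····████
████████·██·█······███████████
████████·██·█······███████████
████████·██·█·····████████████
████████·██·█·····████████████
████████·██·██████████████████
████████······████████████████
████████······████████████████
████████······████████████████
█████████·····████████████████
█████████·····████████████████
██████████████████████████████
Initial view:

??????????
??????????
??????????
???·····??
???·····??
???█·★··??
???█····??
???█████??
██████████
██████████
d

??????????
??????????
??????????
??······??
??······??
??█··★··??
??█·····??
??██████??
██████████
██████████

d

??????????
??????????
??????????
?······█??
?······█??
?█···★·█??
?█·····█??
?███████??
██████████
██████████

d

??????????
??????????
??????????
······██??
······██??
█····★██??
█·····██??
████████??
██████████
██████████

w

??????????
??????????
??????????
???···██??
······██??
·····★██??
█·····██??
█·····██??
████████??
██████████

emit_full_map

???···██
······██
·····★██
█·····██
█·····██
████████

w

??????????
??????????
??????????
???·████??
???···██??
·····★██??
······██??
█·····██??
█·····██??
████████??

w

??????????
??????????
??????????
???·█···??
???·████??
???··★██??
······██??
······██??
█·····██??
█·····██??

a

??????????
??????????
??????????
???█·█···?
???█·████?
???··★·██?
?······██?
?······██?
?█·····██?
?█·····██?

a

??????????
??????????
??????????
???██·█···
???██·████
???··★··██
??······██
??······██
??█·····██
??█·····██

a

??????????
??????????
??????????
???·██·█··
???·██·███
???··★···█
???······█
???······█
???█·····█
???█·····█

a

??????????
??????????
??????????
???█·██·█·
???█·██·██
???█·★····
???█······
???█······
????█·····
????█·····

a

??????????
??????????
??????????
???██·██·█
???██·██·█
???██★····
???██·····
???██·····
?????█····
?????█····

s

??????????
??????????
???██·██·█
???██·██·█
???██·····
???██★····
???██·····
???███····
?????█····
?????█████

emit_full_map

██·██·█···
██·██·████
██······██
██★·····██
██······██
███·····██
??█·····██
??████████

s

??????????
???██·██·█
???██·██·█
???██·····
???██·····
???██★····
???███····
???███····
?????█████
██████████

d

??????????
??██·██·█·
??██·██·██
??██······
??██······
??██·★····
??███·····
??███·····
????██████
██████████

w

??????????
??????????
??██·██·█·
??██·██·██
??██······
??██·★····
??██······
??███·····
??███·····
????██████

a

??????????
??????????
???██·██·█
???██·██·█
???██·····
???██★····
???██·····
???███····
???███····
?????█████

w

??????????
??????????
??????????
???██·██·█
???██·██·█
???██★····
???██·····
???██·····
???███····
???███····

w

??????????
??????????
??????????
???██·██??
???██·██·█
???██★██·█
???██·····
???██·····
???██·····
???███····

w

??????????
??????????
??????????
???██·██??
???██·██??
???██★██·█
???██·██·█
???██·····
???██·····
???██·····

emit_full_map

██·██?????
██·██?????
██★██·█···
██·██·████
██······██
██······██
██······██
███·····██
███·····██
??████████

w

??????????
??????????
??????????
???██·██??
???██·██??
???██★██??
???██·██·█
???██·██·█
???██·····
???██·····

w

??????????
??????????
??????????
???██·██??
???██·██??
???██★██??
???██·██??
???██·██·█
???██·██·█
???██·····

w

??????????
??????????
??????????
???██·██??
???██·██??
???██★██??
???██·██??
???██·██??
???██·██·█
???██·██·█

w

??????????
??????????
??????????
???█···█??
???██·██??
???██★██??
???██·██??
???██·██??
???██·██??
???██·██·█

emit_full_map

█···█?????
██·██?????
██★██?????
██·██?????
██·██?????
██·██?????
██·██·█···
██·██·████
██······██
██······██
██······██
███·····██
███·····██
??████████

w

??????????
??????????
??????????
???█····??
???█···█??
???██★██??
???██·██??
???██·██??
???██·██??
???██·██??

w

??????????
??????????
??????????
???█···█??
???█····??
???█·★·█??
???██·██??
???██·██??
???██·██??
???██·██??

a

??????????
??????????
??????????
???██···█?
???██····?
???██★··█?
???███·██?
???███·██?
????██·██?
????██·██?

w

??????????
??????????
??????????
???█████??
???██···█?
???██★···?
???██···█?
???███·██?
???███·██?
????██·██?

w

??????????
??????????
??????????
???█████??
???█████??
???██★··█?
???██····?
???██···█?
???███·██?
???███·██?

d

??????????
??????????
??????????
??██████??
??██████??
??██·★·█??
??██····??
??██···█??
??███·██??
??███·██??

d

??????????
??????????
??????????
?███████??
?███████??
?██··★██??
?██·····??
?██···██??
?███·██???
?███·██???

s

??????????
??????????
?███████??
?███████??
?██···██??
?██··★··??
?██···██??
?███·██·??
?███·██???
??██·██???

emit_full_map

███████????
███████????
██···██????
██··★··????
██···██????
███·██·????
███·██?????
?██·██?????
?██·██?????
?██·██?????
?██·██·█···
?██·██·████
?██······██
?██······██
?██······██
?███·····██
?███·····██
???████████

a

??????????
??????????
??███████?
??███████?
??██···██?
??██·★···?
??██···██?
??███·██·?
??███·██??
???██·██??

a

??????????
??????????
???███████
???███████
???██···██
???██★····
???██···██
???███·██·
???███·██?
????██·██?

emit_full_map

███████????
███████????
██···██????
██★····????
██···██????
███·██·????
███·██?????
?██·██?????
?██·██?????
?██·██?????
?██·██·█···
?██·██·████
?██······██
?██······██
?██······██
?███·····██
?███·····██
???████████


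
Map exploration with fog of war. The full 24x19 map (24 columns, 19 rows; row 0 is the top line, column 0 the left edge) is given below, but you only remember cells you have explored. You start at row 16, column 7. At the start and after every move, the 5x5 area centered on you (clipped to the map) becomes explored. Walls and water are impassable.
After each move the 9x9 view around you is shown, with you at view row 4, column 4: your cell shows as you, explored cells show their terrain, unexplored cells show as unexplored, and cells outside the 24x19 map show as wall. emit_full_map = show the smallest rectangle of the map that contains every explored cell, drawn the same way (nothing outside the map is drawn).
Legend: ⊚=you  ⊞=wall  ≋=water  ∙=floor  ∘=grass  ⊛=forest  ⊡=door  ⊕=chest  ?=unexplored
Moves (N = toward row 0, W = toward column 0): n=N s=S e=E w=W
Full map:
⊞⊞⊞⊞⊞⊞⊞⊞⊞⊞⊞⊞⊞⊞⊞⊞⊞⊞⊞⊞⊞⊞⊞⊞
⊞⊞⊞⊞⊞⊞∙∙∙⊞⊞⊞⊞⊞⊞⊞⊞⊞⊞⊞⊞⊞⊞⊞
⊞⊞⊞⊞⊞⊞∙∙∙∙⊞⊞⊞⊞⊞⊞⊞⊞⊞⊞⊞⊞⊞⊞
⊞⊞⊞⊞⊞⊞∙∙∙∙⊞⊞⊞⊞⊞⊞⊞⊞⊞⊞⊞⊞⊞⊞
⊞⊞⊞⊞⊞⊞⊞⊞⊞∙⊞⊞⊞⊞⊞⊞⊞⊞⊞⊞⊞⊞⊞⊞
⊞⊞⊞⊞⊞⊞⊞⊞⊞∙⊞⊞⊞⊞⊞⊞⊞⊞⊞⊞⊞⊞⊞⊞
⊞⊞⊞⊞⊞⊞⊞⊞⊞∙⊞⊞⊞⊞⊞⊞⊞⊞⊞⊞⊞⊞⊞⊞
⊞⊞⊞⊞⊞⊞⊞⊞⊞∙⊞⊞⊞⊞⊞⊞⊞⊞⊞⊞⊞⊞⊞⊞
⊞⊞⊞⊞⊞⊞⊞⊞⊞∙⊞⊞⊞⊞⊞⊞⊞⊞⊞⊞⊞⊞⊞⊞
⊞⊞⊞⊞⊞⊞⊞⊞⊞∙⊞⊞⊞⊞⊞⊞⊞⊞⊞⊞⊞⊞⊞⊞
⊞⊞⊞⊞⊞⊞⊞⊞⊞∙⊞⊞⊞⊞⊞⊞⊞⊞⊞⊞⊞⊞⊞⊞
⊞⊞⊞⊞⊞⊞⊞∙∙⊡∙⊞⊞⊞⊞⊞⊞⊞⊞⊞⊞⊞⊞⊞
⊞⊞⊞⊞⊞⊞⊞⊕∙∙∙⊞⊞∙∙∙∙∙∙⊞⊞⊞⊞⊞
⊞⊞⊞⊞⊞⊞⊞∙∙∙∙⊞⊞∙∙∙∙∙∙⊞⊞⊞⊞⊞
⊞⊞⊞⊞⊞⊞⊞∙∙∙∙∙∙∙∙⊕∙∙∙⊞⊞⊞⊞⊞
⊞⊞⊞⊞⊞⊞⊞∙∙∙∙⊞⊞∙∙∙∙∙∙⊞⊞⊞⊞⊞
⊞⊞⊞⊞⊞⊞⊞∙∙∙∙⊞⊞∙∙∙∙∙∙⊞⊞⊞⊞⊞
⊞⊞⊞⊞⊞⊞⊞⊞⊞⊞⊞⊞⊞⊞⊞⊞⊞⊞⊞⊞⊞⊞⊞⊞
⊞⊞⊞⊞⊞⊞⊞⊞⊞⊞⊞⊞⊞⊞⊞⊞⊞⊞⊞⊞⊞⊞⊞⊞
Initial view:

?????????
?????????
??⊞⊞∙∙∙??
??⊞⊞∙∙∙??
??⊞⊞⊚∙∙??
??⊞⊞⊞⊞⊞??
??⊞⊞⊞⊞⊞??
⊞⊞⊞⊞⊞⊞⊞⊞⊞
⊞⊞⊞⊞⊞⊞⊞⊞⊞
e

?????????
?????????
?⊞⊞∙∙∙∙??
?⊞⊞∙∙∙∙??
?⊞⊞∙⊚∙∙??
?⊞⊞⊞⊞⊞⊞??
?⊞⊞⊞⊞⊞⊞??
⊞⊞⊞⊞⊞⊞⊞⊞⊞
⊞⊞⊞⊞⊞⊞⊞⊞⊞

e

?????????
?????????
⊞⊞∙∙∙∙∙??
⊞⊞∙∙∙∙⊞??
⊞⊞∙∙⊚∙⊞??
⊞⊞⊞⊞⊞⊞⊞??
⊞⊞⊞⊞⊞⊞⊞??
⊞⊞⊞⊞⊞⊞⊞⊞⊞
⊞⊞⊞⊞⊞⊞⊞⊞⊞

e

?????????
?????????
⊞∙∙∙∙∙∙??
⊞∙∙∙∙⊞⊞??
⊞∙∙∙⊚⊞⊞??
⊞⊞⊞⊞⊞⊞⊞??
⊞⊞⊞⊞⊞⊞⊞??
⊞⊞⊞⊞⊞⊞⊞⊞⊞
⊞⊞⊞⊞⊞⊞⊞⊞⊞

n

?????????
?????????
??∙∙∙⊞⊞??
⊞∙∙∙∙∙∙??
⊞∙∙∙⊚⊞⊞??
⊞∙∙∙∙⊞⊞??
⊞⊞⊞⊞⊞⊞⊞??
⊞⊞⊞⊞⊞⊞⊞??
⊞⊞⊞⊞⊞⊞⊞⊞⊞

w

?????????
?????????
??∙∙∙∙⊞⊞?
⊞⊞∙∙∙∙∙∙?
⊞⊞∙∙⊚∙⊞⊞?
⊞⊞∙∙∙∙⊞⊞?
⊞⊞⊞⊞⊞⊞⊞⊞?
⊞⊞⊞⊞⊞⊞⊞⊞?
⊞⊞⊞⊞⊞⊞⊞⊞⊞

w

?????????
?????????
??⊞∙∙∙∙⊞⊞
?⊞⊞∙∙∙∙∙∙
?⊞⊞∙⊚∙∙⊞⊞
?⊞⊞∙∙∙∙⊞⊞
?⊞⊞⊞⊞⊞⊞⊞⊞
?⊞⊞⊞⊞⊞⊞⊞⊞
⊞⊞⊞⊞⊞⊞⊞⊞⊞

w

?????????
?????????
??⊞⊞∙∙∙∙⊞
??⊞⊞∙∙∙∙∙
??⊞⊞⊚∙∙∙⊞
??⊞⊞∙∙∙∙⊞
??⊞⊞⊞⊞⊞⊞⊞
??⊞⊞⊞⊞⊞⊞⊞
⊞⊞⊞⊞⊞⊞⊞⊞⊞

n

?????????
?????????
??⊞⊞⊕∙∙??
??⊞⊞∙∙∙∙⊞
??⊞⊞⊚∙∙∙∙
??⊞⊞∙∙∙∙⊞
??⊞⊞∙∙∙∙⊞
??⊞⊞⊞⊞⊞⊞⊞
??⊞⊞⊞⊞⊞⊞⊞

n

?????????
?????????
??⊞⊞∙∙⊡??
??⊞⊞⊕∙∙??
??⊞⊞⊚∙∙∙⊞
??⊞⊞∙∙∙∙∙
??⊞⊞∙∙∙∙⊞
??⊞⊞∙∙∙∙⊞
??⊞⊞⊞⊞⊞⊞⊞

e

?????????
?????????
?⊞⊞∙∙⊡∙??
?⊞⊞⊕∙∙∙??
?⊞⊞∙⊚∙∙⊞⊞
?⊞⊞∙∙∙∙∙∙
?⊞⊞∙∙∙∙⊞⊞
?⊞⊞∙∙∙∙⊞⊞
?⊞⊞⊞⊞⊞⊞⊞⊞

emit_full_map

⊞⊞∙∙⊡∙??
⊞⊞⊕∙∙∙??
⊞⊞∙⊚∙∙⊞⊞
⊞⊞∙∙∙∙∙∙
⊞⊞∙∙∙∙⊞⊞
⊞⊞∙∙∙∙⊞⊞
⊞⊞⊞⊞⊞⊞⊞⊞
⊞⊞⊞⊞⊞⊞⊞⊞

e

?????????
?????????
⊞⊞∙∙⊡∙⊞??
⊞⊞⊕∙∙∙⊞??
⊞⊞∙∙⊚∙⊞⊞?
⊞⊞∙∙∙∙∙∙?
⊞⊞∙∙∙∙⊞⊞?
⊞⊞∙∙∙∙⊞⊞?
⊞⊞⊞⊞⊞⊞⊞⊞?

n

?????????
?????????
??⊞⊞∙⊞⊞??
⊞⊞∙∙⊡∙⊞??
⊞⊞⊕∙⊚∙⊞??
⊞⊞∙∙∙∙⊞⊞?
⊞⊞∙∙∙∙∙∙?
⊞⊞∙∙∙∙⊞⊞?
⊞⊞∙∙∙∙⊞⊞?

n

?????????
?????????
??⊞⊞∙⊞⊞??
??⊞⊞∙⊞⊞??
⊞⊞∙∙⊚∙⊞??
⊞⊞⊕∙∙∙⊞??
⊞⊞∙∙∙∙⊞⊞?
⊞⊞∙∙∙∙∙∙?
⊞⊞∙∙∙∙⊞⊞?

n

?????????
?????????
??⊞⊞∙⊞⊞??
??⊞⊞∙⊞⊞??
??⊞⊞⊚⊞⊞??
⊞⊞∙∙⊡∙⊞??
⊞⊞⊕∙∙∙⊞??
⊞⊞∙∙∙∙⊞⊞?
⊞⊞∙∙∙∙∙∙?

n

?????????
?????????
??⊞⊞∙⊞⊞??
??⊞⊞∙⊞⊞??
??⊞⊞⊚⊞⊞??
??⊞⊞∙⊞⊞??
⊞⊞∙∙⊡∙⊞??
⊞⊞⊕∙∙∙⊞??
⊞⊞∙∙∙∙⊞⊞?

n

?????????
?????????
??⊞⊞∙⊞⊞??
??⊞⊞∙⊞⊞??
??⊞⊞⊚⊞⊞??
??⊞⊞∙⊞⊞??
??⊞⊞∙⊞⊞??
⊞⊞∙∙⊡∙⊞??
⊞⊞⊕∙∙∙⊞??

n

?????????
?????????
??⊞⊞∙⊞⊞??
??⊞⊞∙⊞⊞??
??⊞⊞⊚⊞⊞??
??⊞⊞∙⊞⊞??
??⊞⊞∙⊞⊞??
??⊞⊞∙⊞⊞??
⊞⊞∙∙⊡∙⊞??

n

?????????
?????????
??⊞⊞∙⊞⊞??
??⊞⊞∙⊞⊞??
??⊞⊞⊚⊞⊞??
??⊞⊞∙⊞⊞??
??⊞⊞∙⊞⊞??
??⊞⊞∙⊞⊞??
??⊞⊞∙⊞⊞??

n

?????????
?????????
??∙∙∙⊞⊞??
??⊞⊞∙⊞⊞??
??⊞⊞⊚⊞⊞??
??⊞⊞∙⊞⊞??
??⊞⊞∙⊞⊞??
??⊞⊞∙⊞⊞??
??⊞⊞∙⊞⊞??

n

?????????
?????????
??∙∙∙⊞⊞??
??∙∙∙⊞⊞??
??⊞⊞⊚⊞⊞??
??⊞⊞∙⊞⊞??
??⊞⊞∙⊞⊞??
??⊞⊞∙⊞⊞??
??⊞⊞∙⊞⊞??

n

⊞⊞⊞⊞⊞⊞⊞⊞⊞
?????????
??∙∙⊞⊞⊞??
??∙∙∙⊞⊞??
??∙∙⊚⊞⊞??
??⊞⊞∙⊞⊞??
??⊞⊞∙⊞⊞??
??⊞⊞∙⊞⊞??
??⊞⊞∙⊞⊞??

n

⊞⊞⊞⊞⊞⊞⊞⊞⊞
⊞⊞⊞⊞⊞⊞⊞⊞⊞
??⊞⊞⊞⊞⊞??
??∙∙⊞⊞⊞??
??∙∙⊚⊞⊞??
??∙∙∙⊞⊞??
??⊞⊞∙⊞⊞??
??⊞⊞∙⊞⊞??
??⊞⊞∙⊞⊞??

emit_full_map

??⊞⊞⊞⊞⊞?
??∙∙⊞⊞⊞?
??∙∙⊚⊞⊞?
??∙∙∙⊞⊞?
??⊞⊞∙⊞⊞?
??⊞⊞∙⊞⊞?
??⊞⊞∙⊞⊞?
??⊞⊞∙⊞⊞?
??⊞⊞∙⊞⊞?
??⊞⊞∙⊞⊞?
??⊞⊞∙⊞⊞?
⊞⊞∙∙⊡∙⊞?
⊞⊞⊕∙∙∙⊞?
⊞⊞∙∙∙∙⊞⊞
⊞⊞∙∙∙∙∙∙
⊞⊞∙∙∙∙⊞⊞
⊞⊞∙∙∙∙⊞⊞
⊞⊞⊞⊞⊞⊞⊞⊞
⊞⊞⊞⊞⊞⊞⊞⊞

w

⊞⊞⊞⊞⊞⊞⊞⊞⊞
⊞⊞⊞⊞⊞⊞⊞⊞⊞
??⊞⊞⊞⊞⊞⊞?
??∙∙∙⊞⊞⊞?
??∙∙⊚∙⊞⊞?
??∙∙∙∙⊞⊞?
??⊞⊞⊞∙⊞⊞?
???⊞⊞∙⊞⊞?
???⊞⊞∙⊞⊞?

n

⊞⊞⊞⊞⊞⊞⊞⊞⊞
⊞⊞⊞⊞⊞⊞⊞⊞⊞
⊞⊞⊞⊞⊞⊞⊞⊞⊞
??⊞⊞⊞⊞⊞⊞?
??∙∙⊚⊞⊞⊞?
??∙∙∙∙⊞⊞?
??∙∙∙∙⊞⊞?
??⊞⊞⊞∙⊞⊞?
???⊞⊞∙⊞⊞?

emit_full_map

?⊞⊞⊞⊞⊞⊞?
?∙∙⊚⊞⊞⊞?
?∙∙∙∙⊞⊞?
?∙∙∙∙⊞⊞?
?⊞⊞⊞∙⊞⊞?
??⊞⊞∙⊞⊞?
??⊞⊞∙⊞⊞?
??⊞⊞∙⊞⊞?
??⊞⊞∙⊞⊞?
??⊞⊞∙⊞⊞?
??⊞⊞∙⊞⊞?
⊞⊞∙∙⊡∙⊞?
⊞⊞⊕∙∙∙⊞?
⊞⊞∙∙∙∙⊞⊞
⊞⊞∙∙∙∙∙∙
⊞⊞∙∙∙∙⊞⊞
⊞⊞∙∙∙∙⊞⊞
⊞⊞⊞⊞⊞⊞⊞⊞
⊞⊞⊞⊞⊞⊞⊞⊞
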